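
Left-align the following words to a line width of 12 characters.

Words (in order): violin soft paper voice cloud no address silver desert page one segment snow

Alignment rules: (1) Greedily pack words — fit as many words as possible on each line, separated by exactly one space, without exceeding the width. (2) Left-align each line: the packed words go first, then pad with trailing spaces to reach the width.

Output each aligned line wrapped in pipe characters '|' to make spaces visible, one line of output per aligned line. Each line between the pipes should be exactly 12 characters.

Answer: |violin soft |
|paper voice |
|cloud no    |
|address     |
|silver      |
|desert page |
|one segment |
|snow        |

Derivation:
Line 1: ['violin', 'soft'] (min_width=11, slack=1)
Line 2: ['paper', 'voice'] (min_width=11, slack=1)
Line 3: ['cloud', 'no'] (min_width=8, slack=4)
Line 4: ['address'] (min_width=7, slack=5)
Line 5: ['silver'] (min_width=6, slack=6)
Line 6: ['desert', 'page'] (min_width=11, slack=1)
Line 7: ['one', 'segment'] (min_width=11, slack=1)
Line 8: ['snow'] (min_width=4, slack=8)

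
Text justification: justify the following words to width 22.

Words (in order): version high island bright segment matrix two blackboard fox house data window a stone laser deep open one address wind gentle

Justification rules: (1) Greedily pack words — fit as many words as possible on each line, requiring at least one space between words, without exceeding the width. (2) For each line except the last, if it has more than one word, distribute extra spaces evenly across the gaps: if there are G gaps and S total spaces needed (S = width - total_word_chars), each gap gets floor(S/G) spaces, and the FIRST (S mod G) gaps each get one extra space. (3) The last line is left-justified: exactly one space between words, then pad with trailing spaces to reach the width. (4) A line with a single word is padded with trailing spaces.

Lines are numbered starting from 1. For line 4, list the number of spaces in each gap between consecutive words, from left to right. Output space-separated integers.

Line 1: ['version', 'high', 'island'] (min_width=19, slack=3)
Line 2: ['bright', 'segment', 'matrix'] (min_width=21, slack=1)
Line 3: ['two', 'blackboard', 'fox'] (min_width=18, slack=4)
Line 4: ['house', 'data', 'window', 'a'] (min_width=19, slack=3)
Line 5: ['stone', 'laser', 'deep', 'open'] (min_width=21, slack=1)
Line 6: ['one', 'address', 'wind'] (min_width=16, slack=6)
Line 7: ['gentle'] (min_width=6, slack=16)

Answer: 2 2 2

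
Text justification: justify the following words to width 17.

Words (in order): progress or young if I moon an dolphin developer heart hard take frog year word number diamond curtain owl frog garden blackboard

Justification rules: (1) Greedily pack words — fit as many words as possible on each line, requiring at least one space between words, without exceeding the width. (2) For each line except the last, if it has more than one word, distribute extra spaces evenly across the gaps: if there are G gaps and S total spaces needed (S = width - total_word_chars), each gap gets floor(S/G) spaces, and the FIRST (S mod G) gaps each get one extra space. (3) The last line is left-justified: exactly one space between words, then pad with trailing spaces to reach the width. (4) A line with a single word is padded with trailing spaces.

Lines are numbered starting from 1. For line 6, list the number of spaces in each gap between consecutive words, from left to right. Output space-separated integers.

Line 1: ['progress', 'or', 'young'] (min_width=17, slack=0)
Line 2: ['if', 'I', 'moon', 'an'] (min_width=12, slack=5)
Line 3: ['dolphin', 'developer'] (min_width=17, slack=0)
Line 4: ['heart', 'hard', 'take'] (min_width=15, slack=2)
Line 5: ['frog', 'year', 'word'] (min_width=14, slack=3)
Line 6: ['number', 'diamond'] (min_width=14, slack=3)
Line 7: ['curtain', 'owl', 'frog'] (min_width=16, slack=1)
Line 8: ['garden', 'blackboard'] (min_width=17, slack=0)

Answer: 4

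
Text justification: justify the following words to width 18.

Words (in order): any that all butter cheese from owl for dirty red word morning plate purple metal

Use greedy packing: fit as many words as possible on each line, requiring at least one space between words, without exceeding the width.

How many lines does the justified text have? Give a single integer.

Line 1: ['any', 'that', 'all'] (min_width=12, slack=6)
Line 2: ['butter', 'cheese', 'from'] (min_width=18, slack=0)
Line 3: ['owl', 'for', 'dirty', 'red'] (min_width=17, slack=1)
Line 4: ['word', 'morning', 'plate'] (min_width=18, slack=0)
Line 5: ['purple', 'metal'] (min_width=12, slack=6)
Total lines: 5

Answer: 5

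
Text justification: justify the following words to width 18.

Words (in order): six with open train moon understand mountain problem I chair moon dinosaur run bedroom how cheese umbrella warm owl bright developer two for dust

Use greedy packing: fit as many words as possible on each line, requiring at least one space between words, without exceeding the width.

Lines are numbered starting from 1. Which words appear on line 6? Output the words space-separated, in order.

Answer: dinosaur run

Derivation:
Line 1: ['six', 'with', 'open'] (min_width=13, slack=5)
Line 2: ['train', 'moon'] (min_width=10, slack=8)
Line 3: ['understand'] (min_width=10, slack=8)
Line 4: ['mountain', 'problem', 'I'] (min_width=18, slack=0)
Line 5: ['chair', 'moon'] (min_width=10, slack=8)
Line 6: ['dinosaur', 'run'] (min_width=12, slack=6)
Line 7: ['bedroom', 'how', 'cheese'] (min_width=18, slack=0)
Line 8: ['umbrella', 'warm', 'owl'] (min_width=17, slack=1)
Line 9: ['bright', 'developer'] (min_width=16, slack=2)
Line 10: ['two', 'for', 'dust'] (min_width=12, slack=6)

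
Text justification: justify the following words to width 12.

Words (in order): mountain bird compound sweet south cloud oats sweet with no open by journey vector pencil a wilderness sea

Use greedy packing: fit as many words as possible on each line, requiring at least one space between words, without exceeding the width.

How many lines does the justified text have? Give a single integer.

Answer: 12

Derivation:
Line 1: ['mountain'] (min_width=8, slack=4)
Line 2: ['bird'] (min_width=4, slack=8)
Line 3: ['compound'] (min_width=8, slack=4)
Line 4: ['sweet', 'south'] (min_width=11, slack=1)
Line 5: ['cloud', 'oats'] (min_width=10, slack=2)
Line 6: ['sweet', 'with'] (min_width=10, slack=2)
Line 7: ['no', 'open', 'by'] (min_width=10, slack=2)
Line 8: ['journey'] (min_width=7, slack=5)
Line 9: ['vector'] (min_width=6, slack=6)
Line 10: ['pencil', 'a'] (min_width=8, slack=4)
Line 11: ['wilderness'] (min_width=10, slack=2)
Line 12: ['sea'] (min_width=3, slack=9)
Total lines: 12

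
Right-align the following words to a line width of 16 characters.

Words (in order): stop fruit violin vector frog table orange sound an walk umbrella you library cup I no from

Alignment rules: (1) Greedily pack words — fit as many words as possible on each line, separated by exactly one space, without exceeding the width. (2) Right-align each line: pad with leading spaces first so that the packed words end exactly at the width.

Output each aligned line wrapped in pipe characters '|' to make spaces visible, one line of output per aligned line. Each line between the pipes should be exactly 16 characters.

Answer: |      stop fruit|
|   violin vector|
|      frog table|
| orange sound an|
|   walk umbrella|
| you library cup|
|       I no from|

Derivation:
Line 1: ['stop', 'fruit'] (min_width=10, slack=6)
Line 2: ['violin', 'vector'] (min_width=13, slack=3)
Line 3: ['frog', 'table'] (min_width=10, slack=6)
Line 4: ['orange', 'sound', 'an'] (min_width=15, slack=1)
Line 5: ['walk', 'umbrella'] (min_width=13, slack=3)
Line 6: ['you', 'library', 'cup'] (min_width=15, slack=1)
Line 7: ['I', 'no', 'from'] (min_width=9, slack=7)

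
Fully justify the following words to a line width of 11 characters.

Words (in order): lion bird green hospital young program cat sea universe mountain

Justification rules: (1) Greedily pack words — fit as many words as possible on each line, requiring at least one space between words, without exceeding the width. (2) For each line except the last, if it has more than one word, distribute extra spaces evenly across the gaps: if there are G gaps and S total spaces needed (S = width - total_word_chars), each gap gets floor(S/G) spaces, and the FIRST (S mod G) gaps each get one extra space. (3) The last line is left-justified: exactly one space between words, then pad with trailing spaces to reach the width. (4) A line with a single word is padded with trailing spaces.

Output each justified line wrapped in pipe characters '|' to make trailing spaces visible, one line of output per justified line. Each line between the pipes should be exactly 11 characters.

Line 1: ['lion', 'bird'] (min_width=9, slack=2)
Line 2: ['green'] (min_width=5, slack=6)
Line 3: ['hospital'] (min_width=8, slack=3)
Line 4: ['young'] (min_width=5, slack=6)
Line 5: ['program', 'cat'] (min_width=11, slack=0)
Line 6: ['sea'] (min_width=3, slack=8)
Line 7: ['universe'] (min_width=8, slack=3)
Line 8: ['mountain'] (min_width=8, slack=3)

Answer: |lion   bird|
|green      |
|hospital   |
|young      |
|program cat|
|sea        |
|universe   |
|mountain   |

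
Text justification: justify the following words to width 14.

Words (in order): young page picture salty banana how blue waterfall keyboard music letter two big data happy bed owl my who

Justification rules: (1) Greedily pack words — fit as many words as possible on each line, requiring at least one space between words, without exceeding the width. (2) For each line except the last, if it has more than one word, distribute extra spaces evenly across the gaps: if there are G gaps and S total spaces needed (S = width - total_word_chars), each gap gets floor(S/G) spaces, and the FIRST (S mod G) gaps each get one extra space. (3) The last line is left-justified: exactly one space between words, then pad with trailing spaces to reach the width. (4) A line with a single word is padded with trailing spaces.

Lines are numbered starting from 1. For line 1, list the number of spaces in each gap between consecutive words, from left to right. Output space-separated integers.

Line 1: ['young', 'page'] (min_width=10, slack=4)
Line 2: ['picture', 'salty'] (min_width=13, slack=1)
Line 3: ['banana', 'how'] (min_width=10, slack=4)
Line 4: ['blue', 'waterfall'] (min_width=14, slack=0)
Line 5: ['keyboard', 'music'] (min_width=14, slack=0)
Line 6: ['letter', 'two', 'big'] (min_width=14, slack=0)
Line 7: ['data', 'happy', 'bed'] (min_width=14, slack=0)
Line 8: ['owl', 'my', 'who'] (min_width=10, slack=4)

Answer: 5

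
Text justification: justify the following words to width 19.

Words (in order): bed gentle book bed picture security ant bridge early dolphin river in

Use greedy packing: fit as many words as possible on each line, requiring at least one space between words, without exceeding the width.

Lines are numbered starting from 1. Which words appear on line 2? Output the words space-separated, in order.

Answer: picture security

Derivation:
Line 1: ['bed', 'gentle', 'book', 'bed'] (min_width=19, slack=0)
Line 2: ['picture', 'security'] (min_width=16, slack=3)
Line 3: ['ant', 'bridge', 'early'] (min_width=16, slack=3)
Line 4: ['dolphin', 'river', 'in'] (min_width=16, slack=3)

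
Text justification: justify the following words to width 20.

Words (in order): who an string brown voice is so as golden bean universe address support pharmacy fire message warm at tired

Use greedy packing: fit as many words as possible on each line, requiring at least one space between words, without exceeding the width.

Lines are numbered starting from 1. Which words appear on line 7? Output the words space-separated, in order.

Answer: tired

Derivation:
Line 1: ['who', 'an', 'string', 'brown'] (min_width=19, slack=1)
Line 2: ['voice', 'is', 'so', 'as'] (min_width=14, slack=6)
Line 3: ['golden', 'bean', 'universe'] (min_width=20, slack=0)
Line 4: ['address', 'support'] (min_width=15, slack=5)
Line 5: ['pharmacy', 'fire'] (min_width=13, slack=7)
Line 6: ['message', 'warm', 'at'] (min_width=15, slack=5)
Line 7: ['tired'] (min_width=5, slack=15)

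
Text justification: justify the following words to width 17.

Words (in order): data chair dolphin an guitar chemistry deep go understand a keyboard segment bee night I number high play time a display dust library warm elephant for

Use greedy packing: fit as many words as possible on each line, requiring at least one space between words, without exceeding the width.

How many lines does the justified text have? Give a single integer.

Line 1: ['data', 'chair'] (min_width=10, slack=7)
Line 2: ['dolphin', 'an', 'guitar'] (min_width=17, slack=0)
Line 3: ['chemistry', 'deep', 'go'] (min_width=17, slack=0)
Line 4: ['understand', 'a'] (min_width=12, slack=5)
Line 5: ['keyboard', 'segment'] (min_width=16, slack=1)
Line 6: ['bee', 'night', 'I'] (min_width=11, slack=6)
Line 7: ['number', 'high', 'play'] (min_width=16, slack=1)
Line 8: ['time', 'a', 'display'] (min_width=14, slack=3)
Line 9: ['dust', 'library', 'warm'] (min_width=17, slack=0)
Line 10: ['elephant', 'for'] (min_width=12, slack=5)
Total lines: 10

Answer: 10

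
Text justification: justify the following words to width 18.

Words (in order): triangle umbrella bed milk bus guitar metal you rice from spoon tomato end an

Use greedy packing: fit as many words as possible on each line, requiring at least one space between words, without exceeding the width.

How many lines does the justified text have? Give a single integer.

Line 1: ['triangle', 'umbrella'] (min_width=17, slack=1)
Line 2: ['bed', 'milk', 'bus'] (min_width=12, slack=6)
Line 3: ['guitar', 'metal', 'you'] (min_width=16, slack=2)
Line 4: ['rice', 'from', 'spoon'] (min_width=15, slack=3)
Line 5: ['tomato', 'end', 'an'] (min_width=13, slack=5)
Total lines: 5

Answer: 5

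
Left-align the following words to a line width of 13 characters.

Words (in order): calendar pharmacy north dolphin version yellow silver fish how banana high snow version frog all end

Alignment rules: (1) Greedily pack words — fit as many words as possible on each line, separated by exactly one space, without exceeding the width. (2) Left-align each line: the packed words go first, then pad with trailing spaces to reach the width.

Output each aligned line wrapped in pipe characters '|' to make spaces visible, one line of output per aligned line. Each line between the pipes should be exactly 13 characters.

Line 1: ['calendar'] (min_width=8, slack=5)
Line 2: ['pharmacy'] (min_width=8, slack=5)
Line 3: ['north', 'dolphin'] (min_width=13, slack=0)
Line 4: ['version'] (min_width=7, slack=6)
Line 5: ['yellow', 'silver'] (min_width=13, slack=0)
Line 6: ['fish', 'how'] (min_width=8, slack=5)
Line 7: ['banana', 'high'] (min_width=11, slack=2)
Line 8: ['snow', 'version'] (min_width=12, slack=1)
Line 9: ['frog', 'all', 'end'] (min_width=12, slack=1)

Answer: |calendar     |
|pharmacy     |
|north dolphin|
|version      |
|yellow silver|
|fish how     |
|banana high  |
|snow version |
|frog all end |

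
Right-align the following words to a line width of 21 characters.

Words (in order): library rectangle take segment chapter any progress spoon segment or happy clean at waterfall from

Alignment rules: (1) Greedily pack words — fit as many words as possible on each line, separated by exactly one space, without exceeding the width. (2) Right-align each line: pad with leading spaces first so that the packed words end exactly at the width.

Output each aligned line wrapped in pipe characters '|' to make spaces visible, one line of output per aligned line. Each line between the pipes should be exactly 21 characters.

Answer: |    library rectangle|
| take segment chapter|
|   any progress spoon|
|     segment or happy|
|   clean at waterfall|
|                 from|

Derivation:
Line 1: ['library', 'rectangle'] (min_width=17, slack=4)
Line 2: ['take', 'segment', 'chapter'] (min_width=20, slack=1)
Line 3: ['any', 'progress', 'spoon'] (min_width=18, slack=3)
Line 4: ['segment', 'or', 'happy'] (min_width=16, slack=5)
Line 5: ['clean', 'at', 'waterfall'] (min_width=18, slack=3)
Line 6: ['from'] (min_width=4, slack=17)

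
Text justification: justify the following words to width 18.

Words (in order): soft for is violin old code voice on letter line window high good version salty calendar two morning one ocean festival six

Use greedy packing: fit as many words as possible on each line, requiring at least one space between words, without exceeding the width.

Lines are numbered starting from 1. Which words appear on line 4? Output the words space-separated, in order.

Line 1: ['soft', 'for', 'is', 'violin'] (min_width=18, slack=0)
Line 2: ['old', 'code', 'voice', 'on'] (min_width=17, slack=1)
Line 3: ['letter', 'line', 'window'] (min_width=18, slack=0)
Line 4: ['high', 'good', 'version'] (min_width=17, slack=1)
Line 5: ['salty', 'calendar', 'two'] (min_width=18, slack=0)
Line 6: ['morning', 'one', 'ocean'] (min_width=17, slack=1)
Line 7: ['festival', 'six'] (min_width=12, slack=6)

Answer: high good version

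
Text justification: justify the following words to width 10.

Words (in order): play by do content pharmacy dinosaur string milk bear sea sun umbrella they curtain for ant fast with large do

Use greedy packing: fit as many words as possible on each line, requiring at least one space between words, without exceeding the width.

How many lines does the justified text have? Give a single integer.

Answer: 13

Derivation:
Line 1: ['play', 'by', 'do'] (min_width=10, slack=0)
Line 2: ['content'] (min_width=7, slack=3)
Line 3: ['pharmacy'] (min_width=8, slack=2)
Line 4: ['dinosaur'] (min_width=8, slack=2)
Line 5: ['string'] (min_width=6, slack=4)
Line 6: ['milk', 'bear'] (min_width=9, slack=1)
Line 7: ['sea', 'sun'] (min_width=7, slack=3)
Line 8: ['umbrella'] (min_width=8, slack=2)
Line 9: ['they'] (min_width=4, slack=6)
Line 10: ['curtain'] (min_width=7, slack=3)
Line 11: ['for', 'ant'] (min_width=7, slack=3)
Line 12: ['fast', 'with'] (min_width=9, slack=1)
Line 13: ['large', 'do'] (min_width=8, slack=2)
Total lines: 13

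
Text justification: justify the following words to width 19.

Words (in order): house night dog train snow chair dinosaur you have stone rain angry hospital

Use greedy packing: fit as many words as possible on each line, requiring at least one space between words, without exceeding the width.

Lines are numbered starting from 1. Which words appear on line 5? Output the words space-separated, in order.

Line 1: ['house', 'night', 'dog'] (min_width=15, slack=4)
Line 2: ['train', 'snow', 'chair'] (min_width=16, slack=3)
Line 3: ['dinosaur', 'you', 'have'] (min_width=17, slack=2)
Line 4: ['stone', 'rain', 'angry'] (min_width=16, slack=3)
Line 5: ['hospital'] (min_width=8, slack=11)

Answer: hospital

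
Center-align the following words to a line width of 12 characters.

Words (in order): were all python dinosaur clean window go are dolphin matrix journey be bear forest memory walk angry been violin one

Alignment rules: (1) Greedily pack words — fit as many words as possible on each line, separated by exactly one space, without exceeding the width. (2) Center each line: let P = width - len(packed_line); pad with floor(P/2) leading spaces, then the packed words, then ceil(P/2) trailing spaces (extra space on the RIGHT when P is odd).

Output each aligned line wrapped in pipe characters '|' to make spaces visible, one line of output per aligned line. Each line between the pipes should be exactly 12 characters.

Line 1: ['were', 'all'] (min_width=8, slack=4)
Line 2: ['python'] (min_width=6, slack=6)
Line 3: ['dinosaur'] (min_width=8, slack=4)
Line 4: ['clean', 'window'] (min_width=12, slack=0)
Line 5: ['go', 'are'] (min_width=6, slack=6)
Line 6: ['dolphin'] (min_width=7, slack=5)
Line 7: ['matrix'] (min_width=6, slack=6)
Line 8: ['journey', 'be'] (min_width=10, slack=2)
Line 9: ['bear', 'forest'] (min_width=11, slack=1)
Line 10: ['memory', 'walk'] (min_width=11, slack=1)
Line 11: ['angry', 'been'] (min_width=10, slack=2)
Line 12: ['violin', 'one'] (min_width=10, slack=2)

Answer: |  were all  |
|   python   |
|  dinosaur  |
|clean window|
|   go are   |
|  dolphin   |
|   matrix   |
| journey be |
|bear forest |
|memory walk |
| angry been |
| violin one |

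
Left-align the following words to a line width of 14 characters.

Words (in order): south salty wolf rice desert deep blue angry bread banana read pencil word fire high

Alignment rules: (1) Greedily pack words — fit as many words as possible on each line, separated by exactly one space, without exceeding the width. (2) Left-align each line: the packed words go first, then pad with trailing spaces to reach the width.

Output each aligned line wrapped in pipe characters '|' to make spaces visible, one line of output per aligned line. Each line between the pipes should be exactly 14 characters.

Answer: |south salty   |
|wolf rice     |
|desert deep   |
|blue angry    |
|bread banana  |
|read pencil   |
|word fire high|

Derivation:
Line 1: ['south', 'salty'] (min_width=11, slack=3)
Line 2: ['wolf', 'rice'] (min_width=9, slack=5)
Line 3: ['desert', 'deep'] (min_width=11, slack=3)
Line 4: ['blue', 'angry'] (min_width=10, slack=4)
Line 5: ['bread', 'banana'] (min_width=12, slack=2)
Line 6: ['read', 'pencil'] (min_width=11, slack=3)
Line 7: ['word', 'fire', 'high'] (min_width=14, slack=0)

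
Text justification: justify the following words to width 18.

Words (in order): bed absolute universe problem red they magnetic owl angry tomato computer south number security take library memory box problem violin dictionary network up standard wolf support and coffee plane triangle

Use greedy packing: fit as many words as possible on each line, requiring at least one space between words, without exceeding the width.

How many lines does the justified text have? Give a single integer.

Line 1: ['bed', 'absolute'] (min_width=12, slack=6)
Line 2: ['universe', 'problem'] (min_width=16, slack=2)
Line 3: ['red', 'they', 'magnetic'] (min_width=17, slack=1)
Line 4: ['owl', 'angry', 'tomato'] (min_width=16, slack=2)
Line 5: ['computer', 'south'] (min_width=14, slack=4)
Line 6: ['number', 'security'] (min_width=15, slack=3)
Line 7: ['take', 'library'] (min_width=12, slack=6)
Line 8: ['memory', 'box', 'problem'] (min_width=18, slack=0)
Line 9: ['violin', 'dictionary'] (min_width=17, slack=1)
Line 10: ['network', 'up'] (min_width=10, slack=8)
Line 11: ['standard', 'wolf'] (min_width=13, slack=5)
Line 12: ['support', 'and', 'coffee'] (min_width=18, slack=0)
Line 13: ['plane', 'triangle'] (min_width=14, slack=4)
Total lines: 13

Answer: 13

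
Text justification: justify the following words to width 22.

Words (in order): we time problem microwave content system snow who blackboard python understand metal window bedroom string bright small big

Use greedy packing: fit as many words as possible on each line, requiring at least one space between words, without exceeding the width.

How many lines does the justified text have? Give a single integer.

Answer: 7

Derivation:
Line 1: ['we', 'time', 'problem'] (min_width=15, slack=7)
Line 2: ['microwave', 'content'] (min_width=17, slack=5)
Line 3: ['system', 'snow', 'who'] (min_width=15, slack=7)
Line 4: ['blackboard', 'python'] (min_width=17, slack=5)
Line 5: ['understand', 'metal'] (min_width=16, slack=6)
Line 6: ['window', 'bedroom', 'string'] (min_width=21, slack=1)
Line 7: ['bright', 'small', 'big'] (min_width=16, slack=6)
Total lines: 7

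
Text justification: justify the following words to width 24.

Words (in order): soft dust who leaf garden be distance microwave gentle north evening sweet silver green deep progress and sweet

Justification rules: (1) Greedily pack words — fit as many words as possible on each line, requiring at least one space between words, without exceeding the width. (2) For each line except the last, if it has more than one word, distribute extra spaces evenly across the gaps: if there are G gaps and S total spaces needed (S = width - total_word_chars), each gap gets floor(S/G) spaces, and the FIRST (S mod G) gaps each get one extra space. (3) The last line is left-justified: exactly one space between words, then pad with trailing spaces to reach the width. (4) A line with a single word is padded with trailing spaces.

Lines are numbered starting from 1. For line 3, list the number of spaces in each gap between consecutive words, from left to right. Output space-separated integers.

Line 1: ['soft', 'dust', 'who', 'leaf'] (min_width=18, slack=6)
Line 2: ['garden', 'be', 'distance'] (min_width=18, slack=6)
Line 3: ['microwave', 'gentle', 'north'] (min_width=22, slack=2)
Line 4: ['evening', 'sweet', 'silver'] (min_width=20, slack=4)
Line 5: ['green', 'deep', 'progress', 'and'] (min_width=23, slack=1)
Line 6: ['sweet'] (min_width=5, slack=19)

Answer: 2 2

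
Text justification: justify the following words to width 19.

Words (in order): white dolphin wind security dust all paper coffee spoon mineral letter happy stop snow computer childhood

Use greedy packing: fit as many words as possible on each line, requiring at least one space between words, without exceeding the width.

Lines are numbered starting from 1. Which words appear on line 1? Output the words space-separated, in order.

Answer: white dolphin wind

Derivation:
Line 1: ['white', 'dolphin', 'wind'] (min_width=18, slack=1)
Line 2: ['security', 'dust', 'all'] (min_width=17, slack=2)
Line 3: ['paper', 'coffee', 'spoon'] (min_width=18, slack=1)
Line 4: ['mineral', 'letter'] (min_width=14, slack=5)
Line 5: ['happy', 'stop', 'snow'] (min_width=15, slack=4)
Line 6: ['computer', 'childhood'] (min_width=18, slack=1)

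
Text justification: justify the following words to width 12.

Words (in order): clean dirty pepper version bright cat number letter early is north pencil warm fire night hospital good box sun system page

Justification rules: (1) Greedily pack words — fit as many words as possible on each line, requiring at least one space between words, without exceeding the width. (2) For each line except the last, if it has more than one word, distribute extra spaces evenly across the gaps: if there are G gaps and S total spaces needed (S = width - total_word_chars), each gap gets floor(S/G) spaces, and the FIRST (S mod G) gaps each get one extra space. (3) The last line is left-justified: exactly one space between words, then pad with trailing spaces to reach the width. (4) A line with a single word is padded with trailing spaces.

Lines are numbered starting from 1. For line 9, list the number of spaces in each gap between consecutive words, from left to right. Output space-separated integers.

Answer: 3

Derivation:
Line 1: ['clean', 'dirty'] (min_width=11, slack=1)
Line 2: ['pepper'] (min_width=6, slack=6)
Line 3: ['version'] (min_width=7, slack=5)
Line 4: ['bright', 'cat'] (min_width=10, slack=2)
Line 5: ['number'] (min_width=6, slack=6)
Line 6: ['letter', 'early'] (min_width=12, slack=0)
Line 7: ['is', 'north'] (min_width=8, slack=4)
Line 8: ['pencil', 'warm'] (min_width=11, slack=1)
Line 9: ['fire', 'night'] (min_width=10, slack=2)
Line 10: ['hospital'] (min_width=8, slack=4)
Line 11: ['good', 'box', 'sun'] (min_width=12, slack=0)
Line 12: ['system', 'page'] (min_width=11, slack=1)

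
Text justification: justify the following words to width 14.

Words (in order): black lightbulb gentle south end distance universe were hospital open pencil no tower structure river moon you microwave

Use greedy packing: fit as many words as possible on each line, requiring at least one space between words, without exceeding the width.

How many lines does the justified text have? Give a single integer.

Line 1: ['black'] (min_width=5, slack=9)
Line 2: ['lightbulb'] (min_width=9, slack=5)
Line 3: ['gentle', 'south'] (min_width=12, slack=2)
Line 4: ['end', 'distance'] (min_width=12, slack=2)
Line 5: ['universe', 'were'] (min_width=13, slack=1)
Line 6: ['hospital', 'open'] (min_width=13, slack=1)
Line 7: ['pencil', 'no'] (min_width=9, slack=5)
Line 8: ['tower'] (min_width=5, slack=9)
Line 9: ['structure'] (min_width=9, slack=5)
Line 10: ['river', 'moon', 'you'] (min_width=14, slack=0)
Line 11: ['microwave'] (min_width=9, slack=5)
Total lines: 11

Answer: 11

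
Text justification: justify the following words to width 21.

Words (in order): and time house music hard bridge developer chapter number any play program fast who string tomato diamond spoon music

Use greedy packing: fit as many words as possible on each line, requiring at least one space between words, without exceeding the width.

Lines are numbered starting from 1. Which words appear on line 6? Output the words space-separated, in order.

Line 1: ['and', 'time', 'house', 'music'] (min_width=20, slack=1)
Line 2: ['hard', 'bridge', 'developer'] (min_width=21, slack=0)
Line 3: ['chapter', 'number', 'any'] (min_width=18, slack=3)
Line 4: ['play', 'program', 'fast', 'who'] (min_width=21, slack=0)
Line 5: ['string', 'tomato', 'diamond'] (min_width=21, slack=0)
Line 6: ['spoon', 'music'] (min_width=11, slack=10)

Answer: spoon music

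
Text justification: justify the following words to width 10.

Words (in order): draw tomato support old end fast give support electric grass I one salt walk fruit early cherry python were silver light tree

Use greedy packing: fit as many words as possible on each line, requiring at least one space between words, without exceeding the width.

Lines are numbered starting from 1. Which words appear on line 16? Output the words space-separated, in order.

Line 1: ['draw'] (min_width=4, slack=6)
Line 2: ['tomato'] (min_width=6, slack=4)
Line 3: ['support'] (min_width=7, slack=3)
Line 4: ['old', 'end'] (min_width=7, slack=3)
Line 5: ['fast', 'give'] (min_width=9, slack=1)
Line 6: ['support'] (min_width=7, slack=3)
Line 7: ['electric'] (min_width=8, slack=2)
Line 8: ['grass', 'I'] (min_width=7, slack=3)
Line 9: ['one', 'salt'] (min_width=8, slack=2)
Line 10: ['walk', 'fruit'] (min_width=10, slack=0)
Line 11: ['early'] (min_width=5, slack=5)
Line 12: ['cherry'] (min_width=6, slack=4)
Line 13: ['python'] (min_width=6, slack=4)
Line 14: ['were'] (min_width=4, slack=6)
Line 15: ['silver'] (min_width=6, slack=4)
Line 16: ['light', 'tree'] (min_width=10, slack=0)

Answer: light tree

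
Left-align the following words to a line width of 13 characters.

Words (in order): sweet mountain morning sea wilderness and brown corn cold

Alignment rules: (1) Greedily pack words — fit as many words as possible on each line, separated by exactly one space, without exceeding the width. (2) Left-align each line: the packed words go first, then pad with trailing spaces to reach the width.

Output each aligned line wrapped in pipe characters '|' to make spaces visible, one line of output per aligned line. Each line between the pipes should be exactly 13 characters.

Answer: |sweet        |
|mountain     |
|morning sea  |
|wilderness   |
|and brown    |
|corn cold    |

Derivation:
Line 1: ['sweet'] (min_width=5, slack=8)
Line 2: ['mountain'] (min_width=8, slack=5)
Line 3: ['morning', 'sea'] (min_width=11, slack=2)
Line 4: ['wilderness'] (min_width=10, slack=3)
Line 5: ['and', 'brown'] (min_width=9, slack=4)
Line 6: ['corn', 'cold'] (min_width=9, slack=4)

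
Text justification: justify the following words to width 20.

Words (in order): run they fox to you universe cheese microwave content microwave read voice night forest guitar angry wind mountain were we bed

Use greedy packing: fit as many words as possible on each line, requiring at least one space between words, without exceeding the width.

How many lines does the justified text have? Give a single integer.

Line 1: ['run', 'they', 'fox', 'to', 'you'] (min_width=19, slack=1)
Line 2: ['universe', 'cheese'] (min_width=15, slack=5)
Line 3: ['microwave', 'content'] (min_width=17, slack=3)
Line 4: ['microwave', 'read', 'voice'] (min_width=20, slack=0)
Line 5: ['night', 'forest', 'guitar'] (min_width=19, slack=1)
Line 6: ['angry', 'wind', 'mountain'] (min_width=19, slack=1)
Line 7: ['were', 'we', 'bed'] (min_width=11, slack=9)
Total lines: 7

Answer: 7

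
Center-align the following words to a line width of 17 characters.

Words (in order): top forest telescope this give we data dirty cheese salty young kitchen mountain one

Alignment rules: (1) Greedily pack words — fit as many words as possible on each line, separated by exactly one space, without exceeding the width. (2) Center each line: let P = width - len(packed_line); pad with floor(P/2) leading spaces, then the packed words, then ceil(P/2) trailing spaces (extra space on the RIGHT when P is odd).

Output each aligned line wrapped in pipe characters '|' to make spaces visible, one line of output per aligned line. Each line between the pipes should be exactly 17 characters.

Line 1: ['top', 'forest'] (min_width=10, slack=7)
Line 2: ['telescope', 'this'] (min_width=14, slack=3)
Line 3: ['give', 'we', 'data'] (min_width=12, slack=5)
Line 4: ['dirty', 'cheese'] (min_width=12, slack=5)
Line 5: ['salty', 'young'] (min_width=11, slack=6)
Line 6: ['kitchen', 'mountain'] (min_width=16, slack=1)
Line 7: ['one'] (min_width=3, slack=14)

Answer: |   top forest    |
| telescope this  |
|  give we data   |
|  dirty cheese   |
|   salty young   |
|kitchen mountain |
|       one       |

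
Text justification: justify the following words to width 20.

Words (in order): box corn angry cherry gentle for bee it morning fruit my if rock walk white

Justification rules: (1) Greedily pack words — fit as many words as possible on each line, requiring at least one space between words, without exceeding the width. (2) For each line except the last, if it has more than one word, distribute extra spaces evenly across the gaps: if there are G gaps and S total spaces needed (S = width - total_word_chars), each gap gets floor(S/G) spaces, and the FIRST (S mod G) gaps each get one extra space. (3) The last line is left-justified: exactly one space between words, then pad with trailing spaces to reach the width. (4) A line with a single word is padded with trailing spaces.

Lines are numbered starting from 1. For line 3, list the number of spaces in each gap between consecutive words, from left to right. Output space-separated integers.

Line 1: ['box', 'corn', 'angry'] (min_width=14, slack=6)
Line 2: ['cherry', 'gentle', 'for'] (min_width=17, slack=3)
Line 3: ['bee', 'it', 'morning', 'fruit'] (min_width=20, slack=0)
Line 4: ['my', 'if', 'rock', 'walk'] (min_width=15, slack=5)
Line 5: ['white'] (min_width=5, slack=15)

Answer: 1 1 1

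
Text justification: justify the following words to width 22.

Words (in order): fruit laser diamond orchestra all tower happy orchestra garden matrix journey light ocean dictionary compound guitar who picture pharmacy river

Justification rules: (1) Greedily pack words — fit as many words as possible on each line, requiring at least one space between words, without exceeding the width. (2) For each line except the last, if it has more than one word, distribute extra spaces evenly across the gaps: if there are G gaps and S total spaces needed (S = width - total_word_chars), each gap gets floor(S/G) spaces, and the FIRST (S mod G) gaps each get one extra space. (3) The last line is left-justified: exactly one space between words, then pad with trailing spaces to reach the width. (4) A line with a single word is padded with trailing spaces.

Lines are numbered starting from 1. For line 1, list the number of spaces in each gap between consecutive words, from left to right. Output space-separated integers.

Answer: 3 2

Derivation:
Line 1: ['fruit', 'laser', 'diamond'] (min_width=19, slack=3)
Line 2: ['orchestra', 'all', 'tower'] (min_width=19, slack=3)
Line 3: ['happy', 'orchestra', 'garden'] (min_width=22, slack=0)
Line 4: ['matrix', 'journey', 'light'] (min_width=20, slack=2)
Line 5: ['ocean', 'dictionary'] (min_width=16, slack=6)
Line 6: ['compound', 'guitar', 'who'] (min_width=19, slack=3)
Line 7: ['picture', 'pharmacy', 'river'] (min_width=22, slack=0)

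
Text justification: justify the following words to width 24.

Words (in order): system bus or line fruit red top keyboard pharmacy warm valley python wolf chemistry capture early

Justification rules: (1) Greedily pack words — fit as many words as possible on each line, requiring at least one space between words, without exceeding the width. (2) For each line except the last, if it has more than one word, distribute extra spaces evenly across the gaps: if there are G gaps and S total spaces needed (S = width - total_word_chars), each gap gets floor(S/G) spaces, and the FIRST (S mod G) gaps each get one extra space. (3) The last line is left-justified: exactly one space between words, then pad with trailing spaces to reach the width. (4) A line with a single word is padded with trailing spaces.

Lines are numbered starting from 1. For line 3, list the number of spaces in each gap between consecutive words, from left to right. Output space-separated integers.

Answer: 3 3

Derivation:
Line 1: ['system', 'bus', 'or', 'line', 'fruit'] (min_width=24, slack=0)
Line 2: ['red', 'top', 'keyboard'] (min_width=16, slack=8)
Line 3: ['pharmacy', 'warm', 'valley'] (min_width=20, slack=4)
Line 4: ['python', 'wolf', 'chemistry'] (min_width=21, slack=3)
Line 5: ['capture', 'early'] (min_width=13, slack=11)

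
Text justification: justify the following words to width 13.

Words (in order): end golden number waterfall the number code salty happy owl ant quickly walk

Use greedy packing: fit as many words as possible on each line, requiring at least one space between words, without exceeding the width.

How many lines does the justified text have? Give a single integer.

Line 1: ['end', 'golden'] (min_width=10, slack=3)
Line 2: ['number'] (min_width=6, slack=7)
Line 3: ['waterfall', 'the'] (min_width=13, slack=0)
Line 4: ['number', 'code'] (min_width=11, slack=2)
Line 5: ['salty', 'happy'] (min_width=11, slack=2)
Line 6: ['owl', 'ant'] (min_width=7, slack=6)
Line 7: ['quickly', 'walk'] (min_width=12, slack=1)
Total lines: 7

Answer: 7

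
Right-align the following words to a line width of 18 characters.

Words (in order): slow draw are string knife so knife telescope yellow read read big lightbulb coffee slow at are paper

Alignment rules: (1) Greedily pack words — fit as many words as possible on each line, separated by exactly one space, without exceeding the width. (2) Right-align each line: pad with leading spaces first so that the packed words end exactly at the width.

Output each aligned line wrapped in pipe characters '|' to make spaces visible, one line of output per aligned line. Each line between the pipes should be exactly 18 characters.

Line 1: ['slow', 'draw', 'are'] (min_width=13, slack=5)
Line 2: ['string', 'knife', 'so'] (min_width=15, slack=3)
Line 3: ['knife', 'telescope'] (min_width=15, slack=3)
Line 4: ['yellow', 'read', 'read'] (min_width=16, slack=2)
Line 5: ['big', 'lightbulb'] (min_width=13, slack=5)
Line 6: ['coffee', 'slow', 'at', 'are'] (min_width=18, slack=0)
Line 7: ['paper'] (min_width=5, slack=13)

Answer: |     slow draw are|
|   string knife so|
|   knife telescope|
|  yellow read read|
|     big lightbulb|
|coffee slow at are|
|             paper|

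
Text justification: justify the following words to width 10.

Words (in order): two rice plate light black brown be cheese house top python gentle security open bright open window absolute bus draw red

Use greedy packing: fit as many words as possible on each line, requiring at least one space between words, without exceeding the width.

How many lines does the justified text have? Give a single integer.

Answer: 17

Derivation:
Line 1: ['two', 'rice'] (min_width=8, slack=2)
Line 2: ['plate'] (min_width=5, slack=5)
Line 3: ['light'] (min_width=5, slack=5)
Line 4: ['black'] (min_width=5, slack=5)
Line 5: ['brown', 'be'] (min_width=8, slack=2)
Line 6: ['cheese'] (min_width=6, slack=4)
Line 7: ['house', 'top'] (min_width=9, slack=1)
Line 8: ['python'] (min_width=6, slack=4)
Line 9: ['gentle'] (min_width=6, slack=4)
Line 10: ['security'] (min_width=8, slack=2)
Line 11: ['open'] (min_width=4, slack=6)
Line 12: ['bright'] (min_width=6, slack=4)
Line 13: ['open'] (min_width=4, slack=6)
Line 14: ['window'] (min_width=6, slack=4)
Line 15: ['absolute'] (min_width=8, slack=2)
Line 16: ['bus', 'draw'] (min_width=8, slack=2)
Line 17: ['red'] (min_width=3, slack=7)
Total lines: 17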